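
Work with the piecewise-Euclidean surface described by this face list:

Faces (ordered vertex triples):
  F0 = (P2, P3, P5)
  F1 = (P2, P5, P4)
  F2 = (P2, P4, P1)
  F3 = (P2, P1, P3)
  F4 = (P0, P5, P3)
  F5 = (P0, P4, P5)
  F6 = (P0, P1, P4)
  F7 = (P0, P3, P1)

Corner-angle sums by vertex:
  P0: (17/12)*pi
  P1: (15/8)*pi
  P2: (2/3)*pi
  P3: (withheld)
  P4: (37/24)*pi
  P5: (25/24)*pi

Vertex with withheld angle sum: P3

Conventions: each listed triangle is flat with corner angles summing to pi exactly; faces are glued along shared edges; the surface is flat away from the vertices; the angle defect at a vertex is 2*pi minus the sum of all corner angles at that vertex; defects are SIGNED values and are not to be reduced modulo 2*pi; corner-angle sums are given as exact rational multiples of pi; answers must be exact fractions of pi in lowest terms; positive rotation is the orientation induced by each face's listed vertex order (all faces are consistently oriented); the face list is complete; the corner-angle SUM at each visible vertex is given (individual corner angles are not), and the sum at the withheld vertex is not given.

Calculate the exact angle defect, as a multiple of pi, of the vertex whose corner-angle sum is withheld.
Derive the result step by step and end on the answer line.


V = 6, E = 12, F = 8; chi = V - E + F = 2
Gauss-Bonnet: total defect = 2*pi*chi = 4*pi; visible defects sum to (83/24)*pi

Answer: defect(P3) = (13/24)*pi


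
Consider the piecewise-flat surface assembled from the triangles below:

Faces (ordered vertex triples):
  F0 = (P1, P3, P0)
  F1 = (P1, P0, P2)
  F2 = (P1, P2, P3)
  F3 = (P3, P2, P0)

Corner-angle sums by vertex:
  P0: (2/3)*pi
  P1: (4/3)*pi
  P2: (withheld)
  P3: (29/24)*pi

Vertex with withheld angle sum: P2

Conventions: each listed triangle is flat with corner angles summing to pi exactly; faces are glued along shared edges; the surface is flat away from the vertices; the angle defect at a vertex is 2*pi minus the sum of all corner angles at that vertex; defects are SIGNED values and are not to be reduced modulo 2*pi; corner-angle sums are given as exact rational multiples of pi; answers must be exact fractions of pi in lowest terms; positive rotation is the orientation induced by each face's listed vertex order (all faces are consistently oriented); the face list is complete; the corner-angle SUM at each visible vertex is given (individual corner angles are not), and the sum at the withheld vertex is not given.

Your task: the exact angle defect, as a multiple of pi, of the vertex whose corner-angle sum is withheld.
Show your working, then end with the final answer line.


V = 4, E = 6, F = 4; chi = V - E + F = 2
Gauss-Bonnet: total defect = 2*pi*chi = 4*pi; visible defects sum to (67/24)*pi

Answer: defect(P2) = (29/24)*pi


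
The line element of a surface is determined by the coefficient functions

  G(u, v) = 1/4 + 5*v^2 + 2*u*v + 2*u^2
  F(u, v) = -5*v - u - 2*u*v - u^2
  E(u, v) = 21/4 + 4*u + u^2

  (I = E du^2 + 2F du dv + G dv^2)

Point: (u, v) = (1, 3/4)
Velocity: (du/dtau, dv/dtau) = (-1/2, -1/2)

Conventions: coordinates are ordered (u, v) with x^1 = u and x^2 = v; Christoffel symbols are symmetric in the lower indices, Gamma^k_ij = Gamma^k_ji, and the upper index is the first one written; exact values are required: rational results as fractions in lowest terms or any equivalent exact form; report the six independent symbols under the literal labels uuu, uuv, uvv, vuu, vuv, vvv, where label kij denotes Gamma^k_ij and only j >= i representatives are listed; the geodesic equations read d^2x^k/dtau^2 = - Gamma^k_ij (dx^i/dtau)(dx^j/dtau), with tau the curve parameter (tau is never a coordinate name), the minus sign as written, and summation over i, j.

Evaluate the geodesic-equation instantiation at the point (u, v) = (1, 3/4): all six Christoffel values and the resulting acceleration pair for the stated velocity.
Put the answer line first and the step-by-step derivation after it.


Answer: Gamma_uuu = -828/941, Gamma_uuv = 1276/941, Gamma_uvv = -1891/941, Gamma_vuu = -1560/941, Gamma_vuv = 1804/941, Gamma_vvv = -1408/941; accelerations (d^2u/dtau^2, d^2v/dtau^2) = (167/3764, -160/941)

E = 41/4, F = -29/4, G = 105/16 at the point
E_u = 6, E_v = 0, F_u = -9/2, F_v = -7, G_u = 11/2, G_v = 19/2
EG - F^2 = 941/64;  g^inv = (64/941) * [[105/16, 29/4], [29/4, 41/4]]
first-kind symbols [ij,l] = (1/2)(d_i g_jl + d_j g_il - d_l g_ij): [uu,u] = E_u/2 = 3, [uu,v] = F_u - E_v/2 = -9/2, [uv,u] = E_v/2 = 0, [uv,v] = G_u/2 = 11/4, [vv,u] = F_v - G_u/2 = -39/4, [vv,v] = G_v/2 = 19/4
Gamma^u_ij = (G*[ij,u] - F*[ij,v])/(EG - F^2), Gamma^v_ij = (E*[ij,v] - F*[ij,u])/(EG - F^2)
Gamma_uuu = -828/941, Gamma_uuv = 1276/941, Gamma_uvv = -1891/941, Gamma_vuu = -1560/941, Gamma_vuv = 1804/941, Gamma_vvv = -1408/941
d^2u/dtau^2 = -(Gamma_uuu*(-1/2)^2 + 2*Gamma_uuv*(-1/2)*(-1/2) + Gamma_uvv*(-1/2)^2) = 167/3764
d^2v/dtau^2 = -(Gamma_vuu*(-1/2)^2 + 2*Gamma_vuv*(-1/2)*(-1/2) + Gamma_vvv*(-1/2)^2) = -160/941


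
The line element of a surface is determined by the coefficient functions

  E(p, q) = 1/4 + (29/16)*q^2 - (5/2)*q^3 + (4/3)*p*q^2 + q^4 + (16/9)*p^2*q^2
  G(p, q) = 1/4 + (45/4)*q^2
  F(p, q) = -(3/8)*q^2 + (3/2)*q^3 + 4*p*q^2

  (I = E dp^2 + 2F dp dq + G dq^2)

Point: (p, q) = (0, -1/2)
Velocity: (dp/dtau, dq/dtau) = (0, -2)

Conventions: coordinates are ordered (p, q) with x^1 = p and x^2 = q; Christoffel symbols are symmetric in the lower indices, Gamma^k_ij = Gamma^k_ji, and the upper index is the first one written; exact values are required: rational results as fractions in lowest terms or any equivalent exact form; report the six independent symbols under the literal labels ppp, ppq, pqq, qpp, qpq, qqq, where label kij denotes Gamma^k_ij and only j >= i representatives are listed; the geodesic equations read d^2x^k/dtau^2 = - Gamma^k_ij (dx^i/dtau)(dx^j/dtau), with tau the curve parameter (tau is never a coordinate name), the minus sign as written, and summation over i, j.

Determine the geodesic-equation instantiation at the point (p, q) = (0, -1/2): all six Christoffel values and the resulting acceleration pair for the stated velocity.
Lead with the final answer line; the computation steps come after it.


Answer: Gamma_ppp = 4241/9900, Gamma_ppq = -3283/1650, Gamma_pqq = 257/275, Gamma_qpp = 2309/2200, Gamma_qpq = -201/1100, Gamma_qqq = -963/550; accelerations (d^2p/dtau^2, d^2q/dtau^2) = (-1028/275, 1926/275)

E = 69/64, F = -9/32, G = 49/16 at the point
E_p = 1/3, E_q = -67/16, F_p = 1, F_q = 3/2, G_p = 0, G_q = -45/4
EG - F^2 = 825/256;  g^inv = (256/825) * [[49/16, 9/32], [9/32, 69/64]]
first-kind symbols [ij,l] = (1/2)(d_i g_jl + d_j g_il - d_l g_ij): [pp,p] = E_p/2 = 1/6, [pp,q] = F_p - E_q/2 = 99/32, [pq,p] = E_q/2 = -67/32, [pq,q] = G_p/2 = 0, [qq,p] = F_q - G_p/2 = 3/2, [qq,q] = G_q/2 = -45/8
Gamma^p_ij = (G*[ij,p] - F*[ij,q])/(EG - F^2), Gamma^q_ij = (E*[ij,q] - F*[ij,p])/(EG - F^2)
Gamma_ppp = 4241/9900, Gamma_ppq = -3283/1650, Gamma_pqq = 257/275, Gamma_qpp = 2309/2200, Gamma_qpq = -201/1100, Gamma_qqq = -963/550
d^2p/dtau^2 = -(Gamma_ppp*(0)^2 + 2*Gamma_ppq*(0)*(-2) + Gamma_pqq*(-2)^2) = -1028/275
d^2q/dtau^2 = -(Gamma_qpp*(0)^2 + 2*Gamma_qpq*(0)*(-2) + Gamma_qqq*(-2)^2) = 1926/275


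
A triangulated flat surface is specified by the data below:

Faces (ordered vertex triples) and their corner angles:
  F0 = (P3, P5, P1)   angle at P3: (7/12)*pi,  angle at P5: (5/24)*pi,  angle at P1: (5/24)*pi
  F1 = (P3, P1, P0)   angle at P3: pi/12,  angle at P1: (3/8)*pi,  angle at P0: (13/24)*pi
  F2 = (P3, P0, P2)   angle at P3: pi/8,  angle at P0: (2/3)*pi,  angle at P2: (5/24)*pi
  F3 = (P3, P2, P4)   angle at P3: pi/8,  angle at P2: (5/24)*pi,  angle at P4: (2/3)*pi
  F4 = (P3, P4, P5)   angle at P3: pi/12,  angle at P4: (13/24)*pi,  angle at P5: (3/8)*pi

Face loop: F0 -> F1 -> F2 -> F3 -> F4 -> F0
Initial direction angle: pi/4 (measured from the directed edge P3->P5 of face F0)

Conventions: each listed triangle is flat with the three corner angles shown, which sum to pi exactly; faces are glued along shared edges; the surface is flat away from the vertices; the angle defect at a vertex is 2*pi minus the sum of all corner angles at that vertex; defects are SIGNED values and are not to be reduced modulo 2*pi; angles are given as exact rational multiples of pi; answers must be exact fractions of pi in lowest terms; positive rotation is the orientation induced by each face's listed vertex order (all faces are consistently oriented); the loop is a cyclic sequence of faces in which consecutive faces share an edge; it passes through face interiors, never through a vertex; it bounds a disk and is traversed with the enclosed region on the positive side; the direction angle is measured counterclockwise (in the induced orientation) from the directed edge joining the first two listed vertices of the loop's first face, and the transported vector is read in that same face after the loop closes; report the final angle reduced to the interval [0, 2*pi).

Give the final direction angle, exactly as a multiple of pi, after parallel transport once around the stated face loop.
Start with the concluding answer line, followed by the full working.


Answer: final direction angle = (5/4)*pi

enclosed vertex P3: corner angles sum to pi, defect = 2*pi - pi = pi
the final direction is the initial angle plus the enclosed defects, taken mod 2*pi in the induced orientation
final angle = pi/4 + pi = (5/4)*pi (mod 2*pi)


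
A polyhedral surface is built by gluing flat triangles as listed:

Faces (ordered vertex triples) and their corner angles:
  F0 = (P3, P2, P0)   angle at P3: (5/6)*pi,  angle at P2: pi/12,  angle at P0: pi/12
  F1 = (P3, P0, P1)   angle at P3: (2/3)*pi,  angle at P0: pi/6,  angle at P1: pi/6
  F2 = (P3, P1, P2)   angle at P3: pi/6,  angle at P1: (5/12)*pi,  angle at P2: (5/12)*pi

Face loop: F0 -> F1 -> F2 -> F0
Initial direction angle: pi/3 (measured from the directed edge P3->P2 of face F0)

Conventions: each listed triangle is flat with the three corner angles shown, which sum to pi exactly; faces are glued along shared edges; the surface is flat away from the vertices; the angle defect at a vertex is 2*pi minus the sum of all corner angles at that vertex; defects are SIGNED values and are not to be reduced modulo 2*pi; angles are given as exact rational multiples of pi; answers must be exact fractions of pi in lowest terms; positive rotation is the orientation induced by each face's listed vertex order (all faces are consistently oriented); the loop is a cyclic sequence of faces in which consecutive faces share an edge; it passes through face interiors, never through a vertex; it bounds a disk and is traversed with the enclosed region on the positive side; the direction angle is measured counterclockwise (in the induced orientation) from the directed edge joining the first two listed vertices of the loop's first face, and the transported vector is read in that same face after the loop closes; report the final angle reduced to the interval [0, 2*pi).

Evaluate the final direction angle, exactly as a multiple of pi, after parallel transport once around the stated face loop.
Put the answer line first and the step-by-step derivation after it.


Answer: final direction angle = (2/3)*pi

enclosed vertex P3: corner angles sum to (5/3)*pi, defect = 2*pi - (5/3)*pi = pi/3
adding the enclosed defects to the starting angle (mod 2*pi, induced orientation) gives the holonomy
final angle = pi/3 + pi/3 = (2/3)*pi (mod 2*pi)


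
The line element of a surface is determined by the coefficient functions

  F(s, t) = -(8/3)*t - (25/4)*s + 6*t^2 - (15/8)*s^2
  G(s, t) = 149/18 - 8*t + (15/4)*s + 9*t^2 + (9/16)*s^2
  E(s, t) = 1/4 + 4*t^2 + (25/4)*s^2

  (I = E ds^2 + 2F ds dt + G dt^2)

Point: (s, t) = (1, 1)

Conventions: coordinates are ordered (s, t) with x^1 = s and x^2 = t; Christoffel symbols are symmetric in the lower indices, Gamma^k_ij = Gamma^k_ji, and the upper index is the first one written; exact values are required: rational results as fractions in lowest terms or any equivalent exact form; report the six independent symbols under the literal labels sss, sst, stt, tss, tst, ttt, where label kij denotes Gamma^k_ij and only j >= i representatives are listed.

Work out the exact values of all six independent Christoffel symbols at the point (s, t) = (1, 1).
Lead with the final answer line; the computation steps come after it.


Answer: Gamma_sss = 605/4057, Gamma_sst = 76079/137938, Gamma_stt = 813367/827628, Gamma_tss = -3966/4057, Gamma_tst = 25782/68969, Gamma_ttt = 98545/137938

E = 21/2, F = -115/24, G = 1957/144 at the point
E_s = 25/2, E_t = 8, F_s = -10, F_t = 28/3, G_s = 39/8, G_t = 10
EG - F^2 = 68969/576;  g^inv = (576/68969) * [[1957/144, 115/24], [115/24, 21/2]]
first-kind symbols [ij,l] = (1/2)(d_i g_jl + d_j g_il - d_l g_ij): [ss,s] = E_s/2 = 25/4, [ss,t] = F_s - E_t/2 = -14, [st,s] = E_t/2 = 4, [st,t] = G_s/2 = 39/16, [tt,s] = F_t - G_s/2 = 331/48, [tt,t] = G_t/2 = 5
Gamma^s_ij = (G*[ij,s] - F*[ij,t])/(EG - F^2), Gamma^t_ij = (E*[ij,t] - F*[ij,s])/(EG - F^2)


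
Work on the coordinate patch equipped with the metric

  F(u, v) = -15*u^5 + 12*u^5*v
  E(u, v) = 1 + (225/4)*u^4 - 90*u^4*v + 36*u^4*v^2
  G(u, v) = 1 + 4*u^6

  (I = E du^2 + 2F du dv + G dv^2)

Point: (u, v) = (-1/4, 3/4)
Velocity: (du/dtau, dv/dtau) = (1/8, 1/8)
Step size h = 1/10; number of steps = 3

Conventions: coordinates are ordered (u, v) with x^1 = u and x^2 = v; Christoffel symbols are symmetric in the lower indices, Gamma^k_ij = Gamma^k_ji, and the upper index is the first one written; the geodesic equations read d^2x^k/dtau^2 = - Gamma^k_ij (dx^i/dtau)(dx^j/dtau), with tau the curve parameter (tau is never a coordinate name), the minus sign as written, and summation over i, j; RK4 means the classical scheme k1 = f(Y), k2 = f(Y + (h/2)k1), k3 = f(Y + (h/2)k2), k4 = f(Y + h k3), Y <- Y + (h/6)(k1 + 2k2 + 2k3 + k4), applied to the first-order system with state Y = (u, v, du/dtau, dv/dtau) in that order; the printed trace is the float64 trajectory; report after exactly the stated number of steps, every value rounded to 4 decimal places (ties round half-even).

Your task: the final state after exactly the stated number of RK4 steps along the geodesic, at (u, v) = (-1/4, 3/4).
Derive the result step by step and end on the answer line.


f(Y) = (du/dtau, dv/dtau, -Gamma^u_ij Y'^i Y'^j, -Gamma^v_ij Y'^i Y'^j) with the Gammas evaluated at the stage position; h = 0.100000; intermediate values shown to 6 dp
step 0: u = -0.2500, v = 0.7500, du/dtau = 0.1250, dv/dtau = 0.1250
step 1:
  k1: at (u, v) = (-0.250000, 0.750000), (du/dtau, dv/dtau) = (0.125000, 0.125000); Gamma_uuu = -0.271442, Gamma_uuv = -0.067861, Gamma_uvv = 0.000000, Gamma_vuu = -0.045240, Gamma_vuv = -0.011310, Gamma_vvv = 0.000000; k1 = (0.125000, 0.125000, 0.006362, 0.001060)
  k2: at (u, v) = (-0.243750, 0.756250), (du/dtau, dv/dtau) = (0.125318, 0.125053); Gamma_uuu = -0.246364, Gamma_uuv = -0.060811, Gamma_uvv = 0.000000, Gamma_vuu = -0.040541, Gamma_vuv = -0.010007, Gamma_vvv = 0.000000; k2 = (0.125318, 0.125053, 0.005775, 0.000950)
  k3: at (u, v) = (-0.243734, 0.756253), (du/dtau, dv/dtau) = (0.125289, 0.125048); Gamma_uuu = -0.246315, Gamma_uuv = -0.060796, Gamma_uvv = 0.000000, Gamma_vuu = -0.040530, Gamma_vuv = -0.010004, Gamma_vvv = 0.000000; k3 = (0.125289, 0.125048, 0.005771, 0.000950)
  k4: at (u, v) = (-0.237471, 0.762505), (du/dtau, dv/dtau) = (0.125577, 0.125095); Gamma_uuu = -0.222918, Gamma_uuv = -0.054294, Gamma_uvv = 0.000000, Gamma_vuu = -0.036196, Gamma_vuv = -0.008816, Gamma_vvv = 0.000000; k4 = (0.125577, 0.125095, 0.005221, 0.000848)
  Y <- Y + (h/6)(k1 + 2k2 + 2k3 + k4): u = -0.2375, v = 0.7625, du/dtau = 0.1256, dv/dtau = 0.1251
step 2:
  k1: at (u, v) = (-0.237470, 0.762505), (du/dtau, dv/dtau) = (0.125578, 0.125095); Gamma_uuu = -0.222915, Gamma_uuv = -0.054293, Gamma_uvv = 0.000000, Gamma_vuu = -0.036196, Gamma_vuv = -0.008816, Gamma_vvv = 0.000000; k1 = (0.125578, 0.125095, 0.005221, 0.000848)
  k2: at (u, v) = (-0.231191, 0.768760), (du/dtau, dv/dtau) = (0.125839, 0.125138); Gamma_uuu = -0.201136, Gamma_uuv = -0.048313, Gamma_uvv = 0.000000, Gamma_vuu = -0.032209, Gamma_vuv = -0.007737, Gamma_vvv = 0.000000; k2 = (0.125839, 0.125138, 0.004707, 0.000754)
  k3: at (u, v) = (-0.231178, 0.768762), (du/dtau, dv/dtau) = (0.125813, 0.125133); Gamma_uuu = -0.201101, Gamma_uuv = -0.048303, Gamma_uvv = 0.000000, Gamma_vuu = -0.032202, Gamma_vuv = -0.007735, Gamma_vvv = 0.000000; k3 = (0.125813, 0.125133, 0.004704, 0.000753)
  k4: at (u, v) = (-0.224889, 0.775018), (du/dtau, dv/dtau) = (0.126048, 0.125170); Gamma_uuu = -0.180901, Gamma_uuv = -0.042825, Gamma_uvv = 0.000000, Gamma_vuu = -0.028550, Gamma_vuv = -0.006759, Gamma_vvv = 0.000000; k4 = (0.126048, 0.125170, 0.004226, 0.000667)
  Y <- Y + (h/6)(k1 + 2k2 + 2k3 + k4): u = -0.2249, v = 0.7750, du/dtau = 0.1260, dv/dtau = 0.1252
step 3:
  k1: at (u, v) = (-0.224888, 0.775018), (du/dtau, dv/dtau) = (0.126049, 0.125171); Gamma_uuu = -0.180899, Gamma_uuv = -0.042825, Gamma_uvv = 0.000000, Gamma_vuu = -0.028550, Gamma_vuv = -0.006759, Gamma_vvv = 0.000000; k1 = (0.126049, 0.125171, 0.004226, 0.000667)
  k2: at (u, v) = (-0.218586, 0.781277), (du/dtau, dv/dtau) = (0.126260, 0.125204); Gamma_uuu = -0.162208, Gamma_uuv = -0.037822, Gamma_uvv = 0.000000, Gamma_vuu = -0.025215, Gamma_vuv = -0.005879, Gamma_vvv = 0.000000; k2 = (0.126260, 0.125204, 0.003782, 0.000588)
  k3: at (u, v) = (-0.218575, 0.781279), (du/dtau, dv/dtau) = (0.126238, 0.125200); Gamma_uuu = -0.162184, Gamma_uuv = -0.037815, Gamma_uvv = 0.000000, Gamma_vuu = -0.025210, Gamma_vuv = -0.005878, Gamma_vvv = 0.000000; k3 = (0.126238, 0.125200, 0.003780, 0.000588)
  k4: at (u, v) = (-0.212264, 0.787538), (du/dtau, dv/dtau) = (0.126427, 0.125229); Gamma_uuu = -0.144951, Gamma_uuv = -0.033265, Gamma_uvv = 0.000000, Gamma_vuu = -0.022177, Gamma_vuv = -0.005089, Gamma_vvv = 0.000000; k4 = (0.126427, 0.125229, 0.003370, 0.000516)
  Y <- Y + (h/6)(k1 + 2k2 + 2k3 + k4): u = -0.2123, v = 0.7875, du/dtau = 0.1264, dv/dtau = 0.1252

Answer: u = -0.2123, v = 0.7875, du/dtau = 0.1264, dv/dtau = 0.1252


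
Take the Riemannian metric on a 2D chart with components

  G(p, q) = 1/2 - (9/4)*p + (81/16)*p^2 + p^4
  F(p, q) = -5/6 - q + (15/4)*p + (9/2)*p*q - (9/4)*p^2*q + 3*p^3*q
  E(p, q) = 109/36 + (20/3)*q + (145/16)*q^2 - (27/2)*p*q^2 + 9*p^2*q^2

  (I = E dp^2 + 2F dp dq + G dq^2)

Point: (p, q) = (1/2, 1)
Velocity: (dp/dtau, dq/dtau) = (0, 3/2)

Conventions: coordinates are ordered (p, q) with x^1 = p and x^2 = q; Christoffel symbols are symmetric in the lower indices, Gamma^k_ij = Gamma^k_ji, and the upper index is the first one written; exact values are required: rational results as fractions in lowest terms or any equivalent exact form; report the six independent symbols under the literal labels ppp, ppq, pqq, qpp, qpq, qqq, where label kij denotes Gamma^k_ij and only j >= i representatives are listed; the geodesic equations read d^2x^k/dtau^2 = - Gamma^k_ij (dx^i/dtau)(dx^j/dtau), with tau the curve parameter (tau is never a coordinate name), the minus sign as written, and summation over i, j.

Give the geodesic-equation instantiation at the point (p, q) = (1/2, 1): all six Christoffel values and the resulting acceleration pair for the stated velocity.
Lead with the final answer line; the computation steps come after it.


Answer: Gamma_ppp = -21448/51581, Gamma_ppq = 19047/51581, Gamma_pqq = -7695/103162, Gamma_qpp = 270500/154743, Gamma_qpq = 64502/51581, Gamma_qqq = 11514/51581; accelerations (d^2p/dtau^2, d^2q/dtau^2) = (69255/412648, -51813/103162)

E = 2053/144, F = 101/48, G = 45/64 at the point
E_p = -9/2, E_q = 379/24, F_p = 33/4, F_q = 17/16, G_p = 53/16, G_q = 0
EG - F^2 = 51581/9216;  g^inv = (9216/51581) * [[45/64, -101/48], [-101/48, 2053/144]]
first-kind symbols [ij,l] = (1/2)(d_i g_jl + d_j g_il - d_l g_ij): [pp,p] = E_p/2 = -9/4, [pp,q] = F_p - E_q/2 = 17/48, [pq,p] = E_q/2 = 379/48, [pq,q] = G_p/2 = 53/32, [qq,p] = F_q - G_p/2 = -19/32, [qq,q] = G_q/2 = 0
Gamma^p_ij = (G*[ij,p] - F*[ij,q])/(EG - F^2), Gamma^q_ij = (E*[ij,q] - F*[ij,p])/(EG - F^2)
Gamma_ppp = -21448/51581, Gamma_ppq = 19047/51581, Gamma_pqq = -7695/103162, Gamma_qpp = 270500/154743, Gamma_qpq = 64502/51581, Gamma_qqq = 11514/51581
d^2p/dtau^2 = -(Gamma_ppp*(0)^2 + 2*Gamma_ppq*(0)*(3/2) + Gamma_pqq*(3/2)^2) = 69255/412648
d^2q/dtau^2 = -(Gamma_qpp*(0)^2 + 2*Gamma_qpq*(0)*(3/2) + Gamma_qqq*(3/2)^2) = -51813/103162


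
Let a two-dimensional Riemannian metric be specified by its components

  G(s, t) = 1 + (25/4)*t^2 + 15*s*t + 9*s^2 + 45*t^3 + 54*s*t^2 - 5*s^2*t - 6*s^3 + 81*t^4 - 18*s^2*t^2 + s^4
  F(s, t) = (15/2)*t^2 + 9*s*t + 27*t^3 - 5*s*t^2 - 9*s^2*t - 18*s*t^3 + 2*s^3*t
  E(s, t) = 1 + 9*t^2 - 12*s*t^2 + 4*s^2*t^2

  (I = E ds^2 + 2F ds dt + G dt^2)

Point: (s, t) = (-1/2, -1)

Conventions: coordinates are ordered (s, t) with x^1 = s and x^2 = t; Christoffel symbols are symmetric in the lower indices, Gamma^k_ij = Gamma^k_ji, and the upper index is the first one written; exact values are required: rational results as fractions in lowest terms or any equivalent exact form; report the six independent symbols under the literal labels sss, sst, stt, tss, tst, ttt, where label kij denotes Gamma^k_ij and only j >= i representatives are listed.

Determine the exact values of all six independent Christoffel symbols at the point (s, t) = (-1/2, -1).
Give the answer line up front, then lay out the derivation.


Answer: Gamma_sss = -128/633, Gamma_sst = -256/633, Gamma_stt = 992/633, Gamma_tss = 152/633, Gamma_tst = 304/633, Gamma_ttt = -1178/633

E = 17, F = -19, G = 377/16 at the point
E_s = -16, E_t = -32, F_s = -13/2, F_t = 81, G_s = 38, G_t = -589/4
EG - F^2 = 633/16;  g^inv = (16/633) * [[377/16, 19], [19, 17]]
first-kind symbols [ij,l] = (1/2)(d_i g_jl + d_j g_il - d_l g_ij): [ss,s] = E_s/2 = -8, [ss,t] = F_s - E_t/2 = 19/2, [st,s] = E_t/2 = -16, [st,t] = G_s/2 = 19, [tt,s] = F_t - G_s/2 = 62, [tt,t] = G_t/2 = -589/8
Gamma^s_ij = (G*[ij,s] - F*[ij,t])/(EG - F^2), Gamma^t_ij = (E*[ij,t] - F*[ij,s])/(EG - F^2)


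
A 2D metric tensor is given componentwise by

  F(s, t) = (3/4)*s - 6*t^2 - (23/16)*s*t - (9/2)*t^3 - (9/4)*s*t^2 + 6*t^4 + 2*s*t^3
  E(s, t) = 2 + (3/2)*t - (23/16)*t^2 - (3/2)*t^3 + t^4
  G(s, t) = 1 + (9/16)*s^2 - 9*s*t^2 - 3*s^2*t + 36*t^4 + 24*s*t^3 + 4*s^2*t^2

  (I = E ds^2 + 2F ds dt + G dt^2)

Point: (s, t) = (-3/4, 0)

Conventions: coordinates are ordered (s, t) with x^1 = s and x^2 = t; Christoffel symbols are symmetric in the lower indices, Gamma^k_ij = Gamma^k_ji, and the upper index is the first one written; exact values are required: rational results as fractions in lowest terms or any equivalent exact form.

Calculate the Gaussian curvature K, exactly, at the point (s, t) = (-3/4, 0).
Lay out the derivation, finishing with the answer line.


E = 2, F = -9/16, G = 337/256, EG - F^2 = 593/256 at the point
E_s = 0, E_t = 3/2, F_s = 3/4, F_t = 69/64, G_s = -27/32, G_t = -27/16
E_tt = -23/8, F_st = -23/16, G_ss = 9/8
Compute both Brioschi determinants and normalise by (EG - F^2)^2.
M1 = [[-E_tt/2 + F_st - G_ss/2, E_s/2, F_s - E_t/2], [F_t - G_s/2, E, F], [G_t/2, F, G]] = [[-9/16, 0, 0], [3/2, 2, -9/16], [-27/32, -9/16, 337/256]]; det M1 = -5337/4096
M2 = [[0, E_t/2, G_s/2], [E_t/2, E, F], [G_s/2, F, G]] = [[0, 3/4, -27/64], [3/4, 2, -9/16], [-27/64, -9/16, 337/256]]; det M2 = -3033/4096
det M1 - det M2 = -9/16; K = -9/16 / (593/256)^2 = -36864/351649

Answer: K = -36864/351649


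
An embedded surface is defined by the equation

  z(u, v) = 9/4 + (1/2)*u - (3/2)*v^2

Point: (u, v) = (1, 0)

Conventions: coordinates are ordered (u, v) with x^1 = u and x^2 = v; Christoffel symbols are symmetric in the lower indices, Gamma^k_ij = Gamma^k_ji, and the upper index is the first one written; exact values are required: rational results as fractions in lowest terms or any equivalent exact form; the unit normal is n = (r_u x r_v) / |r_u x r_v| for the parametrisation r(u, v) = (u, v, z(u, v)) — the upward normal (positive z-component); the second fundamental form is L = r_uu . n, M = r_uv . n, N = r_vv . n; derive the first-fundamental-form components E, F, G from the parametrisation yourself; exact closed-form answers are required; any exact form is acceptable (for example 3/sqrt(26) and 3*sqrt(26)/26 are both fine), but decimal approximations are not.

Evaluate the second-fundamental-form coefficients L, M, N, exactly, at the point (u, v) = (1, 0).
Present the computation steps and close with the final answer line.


z_u = 1/2, z_v = 0, z_uu = 0, z_uv = 0, z_vv = -3
E = 5/4, F = 0, G = 1; answer radicand W^2 = 5/4
unnormalised second-form numerators: l = 0, m = 0, n = -3; L = l/sqrt(5/4), and similarly M = m/sqrt(W^2), N = n/sqrt(W^2)

Answer: L = 0, M = 0, N = -6*sqrt(5)/5


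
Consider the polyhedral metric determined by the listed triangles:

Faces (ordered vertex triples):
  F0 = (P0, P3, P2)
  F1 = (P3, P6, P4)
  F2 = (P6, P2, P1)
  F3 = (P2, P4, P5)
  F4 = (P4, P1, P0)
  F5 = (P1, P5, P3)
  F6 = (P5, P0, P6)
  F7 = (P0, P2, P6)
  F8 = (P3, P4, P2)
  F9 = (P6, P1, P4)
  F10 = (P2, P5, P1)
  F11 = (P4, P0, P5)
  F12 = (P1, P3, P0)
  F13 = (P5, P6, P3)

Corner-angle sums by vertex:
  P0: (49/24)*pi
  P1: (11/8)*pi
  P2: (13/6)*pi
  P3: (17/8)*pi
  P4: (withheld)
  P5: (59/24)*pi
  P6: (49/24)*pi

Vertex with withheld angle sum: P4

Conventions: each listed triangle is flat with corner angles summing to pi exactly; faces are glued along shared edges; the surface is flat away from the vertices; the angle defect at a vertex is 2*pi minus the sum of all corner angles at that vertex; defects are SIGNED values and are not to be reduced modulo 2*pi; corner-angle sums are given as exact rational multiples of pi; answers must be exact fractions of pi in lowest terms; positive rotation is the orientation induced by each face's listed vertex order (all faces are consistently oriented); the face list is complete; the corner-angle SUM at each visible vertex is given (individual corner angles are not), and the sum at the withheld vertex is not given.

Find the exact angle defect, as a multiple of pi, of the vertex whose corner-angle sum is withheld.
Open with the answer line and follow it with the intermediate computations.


Answer: defect(P4) = (5/24)*pi

V = 7, E = 21, F = 14; chi = V - E + F = 0
Gauss-Bonnet: total defect = 2*pi*chi = 0; visible defects sum to (-5/24)*pi


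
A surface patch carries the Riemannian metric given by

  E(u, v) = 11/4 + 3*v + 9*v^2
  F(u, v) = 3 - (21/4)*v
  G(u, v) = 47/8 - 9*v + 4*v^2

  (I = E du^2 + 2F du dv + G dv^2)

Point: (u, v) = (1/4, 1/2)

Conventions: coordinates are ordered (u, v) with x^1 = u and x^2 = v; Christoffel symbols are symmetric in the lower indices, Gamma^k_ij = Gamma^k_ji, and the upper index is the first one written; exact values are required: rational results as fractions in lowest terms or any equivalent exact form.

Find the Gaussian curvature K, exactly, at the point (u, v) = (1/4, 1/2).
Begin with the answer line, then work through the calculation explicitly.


Answer: K = -564672/958441

E = 13/2, F = 3/8, G = 19/8, EG - F^2 = 979/64 at the point
E_u = 0, E_v = 12, F_u = 0, F_v = -21/4, G_u = 0, G_v = -5
E_vv = 18, F_uv = 0, G_uu = 0
The intrinsic route: Brioschi's K = (det M1 - det M2)/(EG - F^2)^2.
M1 = [[-E_vv/2 + F_uv - G_uu/2, E_u/2, F_u - E_v/2], [F_v - G_u/2, E, F], [G_v/2, F, G]] = [[-9, 0, -6], [-21/4, 13/2, 3/8], [-5/2, 3/8, 19/8]]; det M1 = -14295/64
M2 = [[0, E_v/2, G_u/2], [E_v/2, E, F], [G_u/2, F, G]] = [[0, 6, 0], [6, 13/2, 3/8], [0, 3/8, 19/8]]; det M2 = -171/2
det M1 - det M2 = -8823/64; K = -8823/64 / (979/64)^2 = -564672/958441


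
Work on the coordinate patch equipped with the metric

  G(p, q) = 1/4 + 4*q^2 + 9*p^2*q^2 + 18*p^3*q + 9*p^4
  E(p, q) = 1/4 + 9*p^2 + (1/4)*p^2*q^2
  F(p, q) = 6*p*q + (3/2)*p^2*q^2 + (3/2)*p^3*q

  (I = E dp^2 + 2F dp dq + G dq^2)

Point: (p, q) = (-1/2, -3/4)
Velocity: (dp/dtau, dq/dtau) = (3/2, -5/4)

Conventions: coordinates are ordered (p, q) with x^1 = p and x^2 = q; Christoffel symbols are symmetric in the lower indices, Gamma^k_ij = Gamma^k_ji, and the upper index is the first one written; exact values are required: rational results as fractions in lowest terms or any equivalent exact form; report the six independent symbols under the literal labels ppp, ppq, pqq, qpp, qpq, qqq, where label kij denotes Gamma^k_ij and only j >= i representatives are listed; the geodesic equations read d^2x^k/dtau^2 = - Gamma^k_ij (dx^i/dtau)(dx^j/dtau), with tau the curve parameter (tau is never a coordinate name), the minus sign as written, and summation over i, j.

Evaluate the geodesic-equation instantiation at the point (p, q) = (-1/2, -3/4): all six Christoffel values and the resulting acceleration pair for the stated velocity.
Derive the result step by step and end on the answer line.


E = 649/256, F = 333/128, G = 385/64 at the point
E_p = -585/64, E_q = -3/32, F_p = -99/16, F_q = -15/4, G_p = -315/16, G_q = -93/8
EG - F^2 = 4343/512;  g^inv = (512/4343) * [[385/64, -333/128], [-333/128, 649/256]]
first-kind symbols [ij,l] = (1/2)(d_i g_jl + d_j g_il - d_l g_ij): [pp,p] = E_p/2 = -585/128, [pp,q] = F_p - E_q/2 = -393/64, [pq,p] = E_q/2 = -3/64, [pq,q] = G_p/2 = -315/32, [qq,p] = F_q - G_p/2 = 195/32, [qq,q] = G_q/2 = -93/16
Gamma^p_ij = (G*[ij,p] - F*[ij,q])/(EG - F^2), Gamma^q_ij = (E*[ij,q] - F*[ij,p])/(EG - F^2)
Gamma_ppp = -23589/17372, Gamma_ppq = 25935/8686, Gamma_pqq = 26511/4343, Gamma_qpp = -15063/34744, Gamma_qpq = -50859/17372, Gamma_qqq = -31323/8686
d^2p/dtau^2 = -(Gamma_ppp*(3/2)^2 + 2*Gamma_ppq*(3/2)*(-5/4) + Gamma_pqq*(-5/4)^2) = 40947/8686
d^2q/dtau^2 = -(Gamma_qpp*(3/2)^2 + 2*Gamma_qpq*(3/2)*(-5/4) + Gamma_qqq*(-5/4)^2) = -75891/17372

Answer: Gamma_ppp = -23589/17372, Gamma_ppq = 25935/8686, Gamma_pqq = 26511/4343, Gamma_qpp = -15063/34744, Gamma_qpq = -50859/17372, Gamma_qqq = -31323/8686; accelerations (d^2p/dtau^2, d^2q/dtau^2) = (40947/8686, -75891/17372)


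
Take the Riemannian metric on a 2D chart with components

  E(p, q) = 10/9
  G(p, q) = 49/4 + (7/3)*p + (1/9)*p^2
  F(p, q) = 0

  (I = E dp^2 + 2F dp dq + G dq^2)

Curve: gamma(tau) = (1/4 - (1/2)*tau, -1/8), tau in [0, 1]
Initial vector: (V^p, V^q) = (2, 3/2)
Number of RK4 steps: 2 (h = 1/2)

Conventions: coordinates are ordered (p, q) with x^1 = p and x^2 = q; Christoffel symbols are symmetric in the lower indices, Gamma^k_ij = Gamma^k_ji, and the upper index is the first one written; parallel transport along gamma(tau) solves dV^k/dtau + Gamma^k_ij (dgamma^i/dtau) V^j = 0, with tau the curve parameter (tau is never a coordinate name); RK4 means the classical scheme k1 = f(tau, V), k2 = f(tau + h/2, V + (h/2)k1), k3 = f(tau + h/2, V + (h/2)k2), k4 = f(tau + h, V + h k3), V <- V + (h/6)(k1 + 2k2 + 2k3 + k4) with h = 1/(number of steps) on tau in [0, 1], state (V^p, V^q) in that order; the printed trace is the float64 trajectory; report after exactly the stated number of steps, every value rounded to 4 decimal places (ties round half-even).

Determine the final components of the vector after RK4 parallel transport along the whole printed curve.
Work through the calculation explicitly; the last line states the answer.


gamma'(tau) = (-1/2, 0); f(tau, V)^k = -Gamma^k_ij(gamma(tau)) gamma'^i(tau) V^j; h = 1/2; intermediate values shown to 6 dp
curve data and Christoffel symbols at the stage parameters:
  tau = 0.000000: gamma = (0.250000, -0.125000), gamma' = (-0.500000, 0.000000); Gamma_ppp = 0.000000, Gamma_ppq = 0.000000, Gamma_pqq = -1.075000, Gamma_qpp = 0.000000, Gamma_qpq = 0.093023, Gamma_qqq = 0.000000
  tau = 0.250000: gamma = (0.125000, -0.125000), gamma' = (-0.500000, 0.000000); Gamma_ppp = 0.000000, Gamma_ppq = 0.000000, Gamma_pqq = -1.062500, Gamma_qpp = 0.000000, Gamma_qpq = 0.094118, Gamma_qqq = 0.000000
  tau = 0.500000: gamma = (0.000000, -0.125000), gamma' = (-0.500000, 0.000000); Gamma_ppp = 0.000000, Gamma_ppq = 0.000000, Gamma_pqq = -1.050000, Gamma_qpp = 0.000000, Gamma_qpq = 0.095238, Gamma_qqq = 0.000000
  tau = 0.750000: gamma = (-0.125000, -0.125000), gamma' = (-0.500000, 0.000000); Gamma_ppp = 0.000000, Gamma_ppq = 0.000000, Gamma_pqq = -1.037500, Gamma_qpp = 0.000000, Gamma_qpq = 0.096386, Gamma_qqq = 0.000000
  tau = 1.000000: gamma = (-0.250000, -0.125000), gamma' = (-0.500000, 0.000000); Gamma_ppp = 0.000000, Gamma_ppq = 0.000000, Gamma_pqq = -1.025000, Gamma_qpp = 0.000000, Gamma_qpq = 0.097561, Gamma_qqq = 0.000000
step 0: V^p = 2.0000, V^q = 1.5000
step 1: k1 = (0.000000, 0.069767), k2 = (0.000000, 0.071409), k3 = (0.000000, 0.071428), k4 = (0.000000, 0.073129); V <- V + (h/6)(k1 + 2k2 + 2k3 + k4): V^p = 2.0000, V^q = 1.5357
step 2: k1 = (0.000000, 0.073129), k2 = (0.000000, 0.074891), k3 = (0.000000, 0.074913), k4 = (0.000000, 0.076740); V <- V + (h/6)(k1 + 2k2 + 2k3 + k4): V^p = 2.0000, V^q = 1.5732

Answer: V^p = 2.0000, V^q = 1.5732


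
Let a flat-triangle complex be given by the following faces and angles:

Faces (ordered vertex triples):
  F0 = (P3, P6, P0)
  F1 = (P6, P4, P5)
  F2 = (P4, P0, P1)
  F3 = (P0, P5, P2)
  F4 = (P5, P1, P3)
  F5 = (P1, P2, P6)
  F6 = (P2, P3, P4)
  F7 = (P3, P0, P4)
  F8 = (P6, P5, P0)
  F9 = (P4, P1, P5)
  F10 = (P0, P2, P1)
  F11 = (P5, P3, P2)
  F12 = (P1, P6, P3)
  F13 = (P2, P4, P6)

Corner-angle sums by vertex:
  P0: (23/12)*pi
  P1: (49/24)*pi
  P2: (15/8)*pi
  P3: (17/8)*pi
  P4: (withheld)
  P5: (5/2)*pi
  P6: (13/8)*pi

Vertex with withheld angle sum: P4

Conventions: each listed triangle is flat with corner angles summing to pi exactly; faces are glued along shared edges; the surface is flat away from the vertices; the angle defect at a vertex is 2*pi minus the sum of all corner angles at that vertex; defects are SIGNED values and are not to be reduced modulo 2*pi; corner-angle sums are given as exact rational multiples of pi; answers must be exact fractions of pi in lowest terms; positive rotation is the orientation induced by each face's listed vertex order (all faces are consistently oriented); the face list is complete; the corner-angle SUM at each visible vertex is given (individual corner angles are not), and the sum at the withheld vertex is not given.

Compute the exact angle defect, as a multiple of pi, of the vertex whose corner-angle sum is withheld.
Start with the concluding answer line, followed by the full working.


Answer: defect(P4) = pi/12

V = 7, E = 21, F = 14; chi = V - E + F = 0
Gauss-Bonnet: total defect = 2*pi*chi = 0; visible defects sum to -pi/12


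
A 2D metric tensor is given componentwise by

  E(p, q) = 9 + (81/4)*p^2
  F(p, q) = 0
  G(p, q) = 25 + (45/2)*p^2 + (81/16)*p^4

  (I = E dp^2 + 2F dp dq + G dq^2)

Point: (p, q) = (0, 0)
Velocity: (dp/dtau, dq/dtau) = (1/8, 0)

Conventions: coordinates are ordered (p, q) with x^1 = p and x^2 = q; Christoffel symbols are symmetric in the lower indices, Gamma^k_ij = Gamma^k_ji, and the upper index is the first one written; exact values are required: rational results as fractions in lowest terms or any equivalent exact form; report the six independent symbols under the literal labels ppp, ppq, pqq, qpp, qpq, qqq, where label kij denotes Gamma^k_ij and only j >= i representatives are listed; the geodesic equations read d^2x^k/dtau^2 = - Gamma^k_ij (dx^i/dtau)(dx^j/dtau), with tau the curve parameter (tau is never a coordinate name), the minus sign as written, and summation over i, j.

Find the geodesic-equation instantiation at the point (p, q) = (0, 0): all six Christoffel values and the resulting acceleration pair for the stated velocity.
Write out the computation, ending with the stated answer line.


E = 9, F = 0, G = 25 at the point
E_p = 0, E_q = 0, F_p = 0, F_q = 0, G_p = 0, G_q = 0
EG - F^2 = 225;  g^inv = (1/225) * [[25, 0], [0, 9]]
first-kind symbols [ij,l] = (1/2)(d_i g_jl + d_j g_il - d_l g_ij): [pp,p] = E_p/2 = 0, [pp,q] = F_p - E_q/2 = 0, [pq,p] = E_q/2 = 0, [pq,q] = G_p/2 = 0, [qq,p] = F_q - G_p/2 = 0, [qq,q] = G_q/2 = 0
Gamma^p_ij = (G*[ij,p] - F*[ij,q])/(EG - F^2), Gamma^q_ij = (E*[ij,q] - F*[ij,p])/(EG - F^2)
Gamma_ppp = 0, Gamma_ppq = 0, Gamma_pqq = 0, Gamma_qpp = 0, Gamma_qpq = 0, Gamma_qqq = 0
d^2p/dtau^2 = -(Gamma_ppp*(1/8)^2 + 2*Gamma_ppq*(1/8)*(0) + Gamma_pqq*(0)^2) = 0
d^2q/dtau^2 = -(Gamma_qpp*(1/8)^2 + 2*Gamma_qpq*(1/8)*(0) + Gamma_qqq*(0)^2) = 0

Answer: Gamma_ppp = 0, Gamma_ppq = 0, Gamma_pqq = 0, Gamma_qpp = 0, Gamma_qpq = 0, Gamma_qqq = 0; accelerations (d^2p/dtau^2, d^2q/dtau^2) = (0, 0)


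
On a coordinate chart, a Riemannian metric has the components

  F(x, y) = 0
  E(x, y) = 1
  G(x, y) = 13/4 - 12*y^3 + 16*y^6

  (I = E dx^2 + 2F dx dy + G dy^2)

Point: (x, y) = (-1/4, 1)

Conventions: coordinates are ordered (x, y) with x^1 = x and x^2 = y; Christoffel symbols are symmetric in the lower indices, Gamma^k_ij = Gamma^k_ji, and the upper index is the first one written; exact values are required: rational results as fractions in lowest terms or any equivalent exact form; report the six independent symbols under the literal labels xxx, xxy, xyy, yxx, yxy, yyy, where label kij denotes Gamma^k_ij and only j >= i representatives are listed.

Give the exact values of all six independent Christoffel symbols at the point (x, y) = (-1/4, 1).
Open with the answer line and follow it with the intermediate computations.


Answer: Gamma_xxx = 0, Gamma_xxy = 0, Gamma_xyy = 0, Gamma_yxx = 0, Gamma_yxy = 0, Gamma_yyy = 120/29

E = 1, F = 0, G = 29/4 at the point
E_x = 0, E_y = 0, F_x = 0, F_y = 0, G_x = 0, G_y = 60
EG - F^2 = 29/4;  g^inv = (4/29) * [[29/4, 0], [0, 1]]
first-kind symbols [ij,l] = (1/2)(d_i g_jl + d_j g_il - d_l g_ij): [xx,x] = E_x/2 = 0, [xx,y] = F_x - E_y/2 = 0, [xy,x] = E_y/2 = 0, [xy,y] = G_x/2 = 0, [yy,x] = F_y - G_x/2 = 0, [yy,y] = G_y/2 = 30
Gamma^x_ij = (G*[ij,x] - F*[ij,y])/(EG - F^2), Gamma^y_ij = (E*[ij,y] - F*[ij,x])/(EG - F^2)


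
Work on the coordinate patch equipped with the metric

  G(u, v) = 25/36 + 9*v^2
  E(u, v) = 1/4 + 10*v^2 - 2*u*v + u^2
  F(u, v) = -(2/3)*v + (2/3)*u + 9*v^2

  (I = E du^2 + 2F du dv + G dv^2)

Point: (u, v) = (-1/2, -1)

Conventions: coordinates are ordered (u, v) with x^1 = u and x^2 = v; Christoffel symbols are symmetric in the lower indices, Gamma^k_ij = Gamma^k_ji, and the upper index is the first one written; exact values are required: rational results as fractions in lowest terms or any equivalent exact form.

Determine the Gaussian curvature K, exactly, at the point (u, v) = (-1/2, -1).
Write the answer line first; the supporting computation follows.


Answer: K = -147564/128881

E = 19/2, F = 28/3, G = 349/36, EG - F^2 = 359/72 at the point
E_u = 1, E_v = -19, F_u = 2/3, F_v = -56/3, G_u = 0, G_v = -18
E_vv = 20, F_uv = 0, G_uu = 0
Apply the Brioschi formula K = (det M1 - det M2)/(EG - F^2)^2 over the derivative matrices of E, F, G.
M1 = [[-E_vv/2 + F_uv - G_uu/2, E_u/2, F_u - E_v/2], [F_v - G_u/2, E, F], [G_v/2, F, G]] = [[-10, 1/2, 61/6], [-56/3, 19/2, 28/3], [-9, 28/3, 349/36]]; det M1 = -16261/18
M2 = [[0, E_v/2, G_u/2], [E_v/2, E, F], [G_u/2, F, G]] = [[0, -19/2, 0], [-19/2, 19/2, 28/3], [0, 28/3, 349/36]]; det M2 = -125989/144
det M1 - det M2 = -4099/144; K = -4099/144 / (359/72)^2 = -147564/128881


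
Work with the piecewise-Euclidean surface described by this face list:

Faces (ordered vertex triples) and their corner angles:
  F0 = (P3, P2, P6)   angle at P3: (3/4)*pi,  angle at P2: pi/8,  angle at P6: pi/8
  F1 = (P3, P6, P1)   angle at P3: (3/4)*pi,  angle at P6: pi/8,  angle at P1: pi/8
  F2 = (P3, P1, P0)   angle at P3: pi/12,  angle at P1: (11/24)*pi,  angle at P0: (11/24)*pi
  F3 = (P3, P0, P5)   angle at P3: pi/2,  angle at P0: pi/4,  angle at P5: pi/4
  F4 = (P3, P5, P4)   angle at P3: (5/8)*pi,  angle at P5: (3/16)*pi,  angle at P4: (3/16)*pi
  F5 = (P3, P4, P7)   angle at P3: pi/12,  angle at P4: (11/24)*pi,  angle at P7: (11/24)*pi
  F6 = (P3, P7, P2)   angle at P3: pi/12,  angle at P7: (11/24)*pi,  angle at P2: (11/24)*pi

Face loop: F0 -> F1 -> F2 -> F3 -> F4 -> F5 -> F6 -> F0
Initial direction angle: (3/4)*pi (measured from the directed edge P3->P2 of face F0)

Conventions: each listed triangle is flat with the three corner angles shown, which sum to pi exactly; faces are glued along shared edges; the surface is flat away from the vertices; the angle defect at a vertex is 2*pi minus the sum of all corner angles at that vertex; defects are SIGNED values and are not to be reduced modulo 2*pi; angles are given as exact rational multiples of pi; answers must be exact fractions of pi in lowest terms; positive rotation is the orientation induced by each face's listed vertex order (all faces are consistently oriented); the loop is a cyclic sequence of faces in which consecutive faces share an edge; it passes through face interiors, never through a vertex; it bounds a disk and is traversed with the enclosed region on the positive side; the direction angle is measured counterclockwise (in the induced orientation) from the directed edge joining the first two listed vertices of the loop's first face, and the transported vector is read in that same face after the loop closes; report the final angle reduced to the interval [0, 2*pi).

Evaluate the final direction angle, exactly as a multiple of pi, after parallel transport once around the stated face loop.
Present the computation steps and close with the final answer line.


enclosed vertex P3: corner angles sum to (23/8)*pi, defect = 2*pi - (23/8)*pi = (-7/8)*pi
by Gauss-Bonnet the loop rotates the vector by the enclosed defect sum (positive orientation, mod 2*pi)
final angle = (3/4)*pi - (7/8)*pi = (15/8)*pi (mod 2*pi)

Answer: final direction angle = (15/8)*pi
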